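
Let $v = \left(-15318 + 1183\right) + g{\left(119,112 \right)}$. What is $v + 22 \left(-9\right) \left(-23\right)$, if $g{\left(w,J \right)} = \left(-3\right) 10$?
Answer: $-9611$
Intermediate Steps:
$g{\left(w,J \right)} = -30$
$v = -14165$ ($v = \left(-15318 + 1183\right) - 30 = -14135 - 30 = -14165$)
$v + 22 \left(-9\right) \left(-23\right) = -14165 + 22 \left(-9\right) \left(-23\right) = -14165 - -4554 = -14165 + 4554 = -9611$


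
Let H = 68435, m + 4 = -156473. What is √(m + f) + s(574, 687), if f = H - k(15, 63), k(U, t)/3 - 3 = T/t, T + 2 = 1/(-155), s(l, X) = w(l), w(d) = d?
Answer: 574 + I*√932901533970/3255 ≈ 574.0 + 296.73*I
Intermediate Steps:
s(l, X) = l
T = -311/155 (T = -2 + 1/(-155) = -2 - 1/155 = -311/155 ≈ -2.0065)
m = -156477 (m = -4 - 156473 = -156477)
k(U, t) = 9 - 933/(155*t) (k(U, t) = 9 + 3*(-311/(155*t)) = 9 - 933/(155*t))
f = 222726941/3255 (f = 68435 - (9 - 933/155/63) = 68435 - (9 - 933/155*1/63) = 68435 - (9 - 311/3255) = 68435 - 1*28984/3255 = 68435 - 28984/3255 = 222726941/3255 ≈ 68426.)
√(m + f) + s(574, 687) = √(-156477 + 222726941/3255) + 574 = √(-286605694/3255) + 574 = I*√932901533970/3255 + 574 = 574 + I*√932901533970/3255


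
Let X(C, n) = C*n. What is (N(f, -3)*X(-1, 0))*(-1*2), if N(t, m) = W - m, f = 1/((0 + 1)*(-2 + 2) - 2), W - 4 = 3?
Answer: 0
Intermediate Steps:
W = 7 (W = 4 + 3 = 7)
f = -1/2 (f = 1/(1*0 - 2) = 1/(0 - 2) = 1/(-2) = -1/2 ≈ -0.50000)
N(t, m) = 7 - m
(N(f, -3)*X(-1, 0))*(-1*2) = ((7 - 1*(-3))*(-1*0))*(-1*2) = ((7 + 3)*0)*(-2) = (10*0)*(-2) = 0*(-2) = 0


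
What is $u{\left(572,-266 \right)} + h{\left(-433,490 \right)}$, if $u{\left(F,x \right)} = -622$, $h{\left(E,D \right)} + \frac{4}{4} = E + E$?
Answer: $-1489$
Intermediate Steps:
$h{\left(E,D \right)} = -1 + 2 E$ ($h{\left(E,D \right)} = -1 + \left(E + E\right) = -1 + 2 E$)
$u{\left(572,-266 \right)} + h{\left(-433,490 \right)} = -622 + \left(-1 + 2 \left(-433\right)\right) = -622 - 867 = -1489$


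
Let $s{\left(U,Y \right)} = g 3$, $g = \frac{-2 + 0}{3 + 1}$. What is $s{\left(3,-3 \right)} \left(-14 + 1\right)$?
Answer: $\frac{39}{2} \approx 19.5$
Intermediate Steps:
$g = - \frac{1}{2}$ ($g = - \frac{2}{4} = \left(-2\right) \frac{1}{4} = - \frac{1}{2} \approx -0.5$)
$s{\left(U,Y \right)} = - \frac{3}{2}$ ($s{\left(U,Y \right)} = \left(- \frac{1}{2}\right) 3 = - \frac{3}{2}$)
$s{\left(3,-3 \right)} \left(-14 + 1\right) = - \frac{3 \left(-14 + 1\right)}{2} = \left(- \frac{3}{2}\right) \left(-13\right) = \frac{39}{2}$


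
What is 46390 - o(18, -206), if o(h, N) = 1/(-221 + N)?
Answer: 19808531/427 ≈ 46390.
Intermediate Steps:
46390 - o(18, -206) = 46390 - 1/(-221 - 206) = 46390 - 1/(-427) = 46390 - 1*(-1/427) = 46390 + 1/427 = 19808531/427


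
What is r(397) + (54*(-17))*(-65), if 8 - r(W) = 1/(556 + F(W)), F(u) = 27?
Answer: 34792273/583 ≈ 59678.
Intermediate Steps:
r(W) = 4663/583 (r(W) = 8 - 1/(556 + 27) = 8 - 1/583 = 4663/583)
r(397) + (54*(-17))*(-65) = 4663/583 + (54*(-17))*(-65) = 4663/583 - 918*(-65) = 4663/583 + 59670 = 34792273/583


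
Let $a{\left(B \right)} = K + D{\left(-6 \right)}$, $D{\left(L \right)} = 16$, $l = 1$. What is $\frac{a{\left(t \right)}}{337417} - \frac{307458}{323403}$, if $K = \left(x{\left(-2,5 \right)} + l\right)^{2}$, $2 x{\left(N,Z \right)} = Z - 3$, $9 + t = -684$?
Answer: $- \frac{34578362642}{36373890017} \approx -0.95064$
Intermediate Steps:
$t = -693$ ($t = -9 - 684 = -693$)
$x{\left(N,Z \right)} = - \frac{3}{2} + \frac{Z}{2}$ ($x{\left(N,Z \right)} = \frac{Z - 3}{2} = \frac{-3 + Z}{2} = - \frac{3}{2} + \frac{Z}{2}$)
$K = 4$ ($K = \left(\left(- \frac{3}{2} + \frac{1}{2} \cdot 5\right) + 1\right)^{2} = \left(\left(- \frac{3}{2} + \frac{5}{2}\right) + 1\right)^{2} = \left(1 + 1\right)^{2} = 2^{2} = 4$)
$a{\left(B \right)} = 20$ ($a{\left(B \right)} = 4 + 16 = 20$)
$\frac{a{\left(t \right)}}{337417} - \frac{307458}{323403} = \frac{20}{337417} - \frac{307458}{323403} = 20 \cdot \frac{1}{337417} - \frac{102486}{107801} = \frac{20}{337417} - \frac{102486}{107801} = - \frac{34578362642}{36373890017}$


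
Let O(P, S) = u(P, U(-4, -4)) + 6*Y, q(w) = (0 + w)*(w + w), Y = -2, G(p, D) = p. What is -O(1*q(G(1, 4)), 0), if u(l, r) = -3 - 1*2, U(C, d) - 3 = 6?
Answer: 17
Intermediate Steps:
U(C, d) = 9 (U(C, d) = 3 + 6 = 9)
q(w) = 2*w² (q(w) = w*(2*w) = 2*w²)
u(l, r) = -5 (u(l, r) = -3 - 2 = -5)
O(P, S) = -17 (O(P, S) = -5 + 6*(-2) = -5 - 12 = -17)
-O(1*q(G(1, 4)), 0) = -1*(-17) = 17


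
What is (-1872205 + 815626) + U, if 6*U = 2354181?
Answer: -1328431/2 ≈ -6.6422e+5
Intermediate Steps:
U = 784727/2 (U = (⅙)*2354181 = 784727/2 ≈ 3.9236e+5)
(-1872205 + 815626) + U = (-1872205 + 815626) + 784727/2 = -1056579 + 784727/2 = -1328431/2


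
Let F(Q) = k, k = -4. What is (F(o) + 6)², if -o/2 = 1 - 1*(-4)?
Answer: 4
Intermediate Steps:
o = -10 (o = -2*(1 - 1*(-4)) = -2*(1 + 4) = -2*5 = -10)
F(Q) = -4
(F(o) + 6)² = (-4 + 6)² = 2² = 4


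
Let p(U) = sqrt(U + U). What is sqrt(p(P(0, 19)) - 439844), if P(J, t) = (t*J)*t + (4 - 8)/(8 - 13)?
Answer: sqrt(-10996100 + 10*sqrt(10))/5 ≈ 663.21*I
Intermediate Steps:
P(J, t) = 4/5 + J*t**2 (P(J, t) = (J*t)*t - 4/(-5) = J*t**2 - 4*(-1/5) = J*t**2 + 4/5 = 4/5 + J*t**2)
p(U) = sqrt(2)*sqrt(U) (p(U) = sqrt(2*U) = sqrt(2)*sqrt(U))
sqrt(p(P(0, 19)) - 439844) = sqrt(sqrt(2)*sqrt(4/5 + 0*19**2) - 439844) = sqrt(sqrt(2)*sqrt(4/5 + 0*361) - 439844) = sqrt(sqrt(2)*sqrt(4/5 + 0) - 439844) = sqrt(sqrt(2)*sqrt(4/5) - 439844) = sqrt(sqrt(2)*(2*sqrt(5)/5) - 439844) = sqrt(2*sqrt(10)/5 - 439844) = sqrt(-439844 + 2*sqrt(10)/5)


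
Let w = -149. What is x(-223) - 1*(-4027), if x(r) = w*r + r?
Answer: 37031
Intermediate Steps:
x(r) = -148*r (x(r) = -149*r + r = -148*r)
x(-223) - 1*(-4027) = -148*(-223) - 1*(-4027) = 33004 + 4027 = 37031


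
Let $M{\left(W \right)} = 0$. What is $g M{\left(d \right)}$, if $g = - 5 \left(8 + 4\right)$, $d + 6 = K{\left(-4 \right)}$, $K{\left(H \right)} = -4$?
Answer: $0$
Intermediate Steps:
$d = -10$ ($d = -6 - 4 = -10$)
$g = -60$ ($g = \left(-5\right) 12 = -60$)
$g M{\left(d \right)} = \left(-60\right) 0 = 0$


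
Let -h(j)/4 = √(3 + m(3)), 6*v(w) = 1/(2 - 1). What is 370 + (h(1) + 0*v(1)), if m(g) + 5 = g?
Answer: 366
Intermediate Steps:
v(w) = ⅙ (v(w) = 1/(6*(2 - 1)) = (⅙)/1 = (⅙)*1 = ⅙)
m(g) = -5 + g
h(j) = -4 (h(j) = -4*√(3 + (-5 + 3)) = -4*√(3 - 2) = -4*√1 = -4*1 = -4)
370 + (h(1) + 0*v(1)) = 370 + (-4 + 0*(⅙)) = 370 + (-4 + 0) = 370 - 4 = 366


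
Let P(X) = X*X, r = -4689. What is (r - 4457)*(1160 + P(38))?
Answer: -23816184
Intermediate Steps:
P(X) = X²
(r - 4457)*(1160 + P(38)) = (-4689 - 4457)*(1160 + 38²) = -9146*(1160 + 1444) = -9146*2604 = -23816184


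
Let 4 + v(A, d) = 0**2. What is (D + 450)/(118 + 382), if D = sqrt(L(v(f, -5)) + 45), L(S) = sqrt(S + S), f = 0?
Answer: 9/10 + sqrt(45 + 2*I*sqrt(2))/500 ≈ 0.91342 + 0.00042143*I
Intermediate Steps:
v(A, d) = -4 (v(A, d) = -4 + 0**2 = -4 + 0 = -4)
L(S) = sqrt(2)*sqrt(S) (L(S) = sqrt(2*S) = sqrt(2)*sqrt(S))
D = sqrt(45 + 2*I*sqrt(2)) (D = sqrt(sqrt(2)*sqrt(-4) + 45) = sqrt(sqrt(2)*(2*I) + 45) = sqrt(2*I*sqrt(2) + 45) = sqrt(45 + 2*I*sqrt(2)) ≈ 6.7115 + 0.21071*I)
(D + 450)/(118 + 382) = (sqrt(45 + 2*I*sqrt(2)) + 450)/(118 + 382) = (450 + sqrt(45 + 2*I*sqrt(2)))/500 = 9/10 + sqrt(45 + 2*I*sqrt(2))/500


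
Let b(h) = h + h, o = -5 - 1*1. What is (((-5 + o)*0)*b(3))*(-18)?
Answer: 0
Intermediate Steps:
o = -6 (o = -5 - 1 = -6)
b(h) = 2*h
(((-5 + o)*0)*b(3))*(-18) = (((-5 - 6)*0)*(2*3))*(-18) = (-11*0*6)*(-18) = (0*6)*(-18) = 0*(-18) = 0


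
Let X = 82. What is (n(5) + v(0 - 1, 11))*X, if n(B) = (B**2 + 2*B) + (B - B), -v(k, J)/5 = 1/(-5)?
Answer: 2952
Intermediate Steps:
v(k, J) = 1 (v(k, J) = -5/(-5) = -5*(-1/5) = 1)
n(B) = B**2 + 2*B (n(B) = (B**2 + 2*B) + 0 = B**2 + 2*B)
(n(5) + v(0 - 1, 11))*X = (5*(2 + 5) + 1)*82 = (5*7 + 1)*82 = (35 + 1)*82 = 36*82 = 2952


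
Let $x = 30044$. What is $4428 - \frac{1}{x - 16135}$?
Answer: $\frac{61589051}{13909} \approx 4428.0$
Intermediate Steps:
$4428 - \frac{1}{x - 16135} = 4428 - \frac{1}{30044 - 16135} = 4428 - \frac{1}{13909} = \frac{61589051}{13909}$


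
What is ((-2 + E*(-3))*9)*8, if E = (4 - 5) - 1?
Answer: 288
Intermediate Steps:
E = -2 (E = -1 - 1 = -2)
((-2 + E*(-3))*9)*8 = ((-2 - 2*(-3))*9)*8 = ((-2 + 6)*9)*8 = (4*9)*8 = 36*8 = 288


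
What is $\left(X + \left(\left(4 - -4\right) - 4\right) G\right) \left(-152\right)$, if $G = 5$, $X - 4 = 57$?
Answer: $-12312$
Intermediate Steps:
$X = 61$ ($X = 4 + 57 = 61$)
$\left(X + \left(\left(4 - -4\right) - 4\right) G\right) \left(-152\right) = \left(61 + \left(\left(4 - -4\right) - 4\right) 5\right) \left(-152\right) = \left(61 + \left(\left(4 + 4\right) - 4\right) 5\right) \left(-152\right) = \left(61 + \left(8 - 4\right) 5\right) \left(-152\right) = \left(61 + 4 \cdot 5\right) \left(-152\right) = \left(61 + 20\right) \left(-152\right) = 81 \left(-152\right) = -12312$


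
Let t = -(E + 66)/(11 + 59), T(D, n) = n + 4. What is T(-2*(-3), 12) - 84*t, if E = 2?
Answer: 488/5 ≈ 97.600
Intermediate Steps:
T(D, n) = 4 + n
t = -34/35 (t = -(2 + 66)/(11 + 59) = -68/70 = -1*34/35 = -34/35 ≈ -0.97143)
T(-2*(-3), 12) - 84*t = (4 + 12) - 84*(-34/35) = 16 + 408/5 = 488/5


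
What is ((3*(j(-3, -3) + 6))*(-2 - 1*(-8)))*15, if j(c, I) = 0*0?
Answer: 1620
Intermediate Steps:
j(c, I) = 0
((3*(j(-3, -3) + 6))*(-2 - 1*(-8)))*15 = ((3*(0 + 6))*(-2 - 1*(-8)))*15 = ((3*6)*(-2 + 8))*15 = (18*6)*15 = 108*15 = 1620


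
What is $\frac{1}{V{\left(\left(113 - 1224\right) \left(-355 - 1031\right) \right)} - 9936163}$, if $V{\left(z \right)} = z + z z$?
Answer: $\frac{1}{2371117307399} \approx 4.2174 \cdot 10^{-13}$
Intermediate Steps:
$V{\left(z \right)} = z + z^{2}$
$\frac{1}{V{\left(\left(113 - 1224\right) \left(-355 - 1031\right) \right)} - 9936163} = \frac{1}{\left(113 - 1224\right) \left(-355 - 1031\right) \left(1 + \left(113 - 1224\right) \left(-355 - 1031\right)\right) - 9936163} = \frac{1}{\left(-1111\right) \left(-1386\right) \left(1 - -1539846\right) - 9936163} = \frac{1}{1539846 \left(1 + 1539846\right) - 9936163} = \frac{1}{1539846 \cdot 1539847 - 9936163} = \frac{1}{2371127243562 - 9936163} = \frac{1}{2371117307399}$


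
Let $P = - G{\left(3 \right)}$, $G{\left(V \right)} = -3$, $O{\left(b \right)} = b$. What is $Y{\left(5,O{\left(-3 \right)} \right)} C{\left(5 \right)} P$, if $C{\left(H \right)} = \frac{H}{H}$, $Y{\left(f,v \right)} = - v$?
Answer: $9$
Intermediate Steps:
$C{\left(H \right)} = 1$
$P = 3$ ($P = \left(-1\right) \left(-3\right) = 3$)
$Y{\left(5,O{\left(-3 \right)} \right)} C{\left(5 \right)} P = \left(-1\right) \left(-3\right) 1 \cdot 3 = 3 \cdot 1 \cdot 3 = 3 \cdot 3 = 9$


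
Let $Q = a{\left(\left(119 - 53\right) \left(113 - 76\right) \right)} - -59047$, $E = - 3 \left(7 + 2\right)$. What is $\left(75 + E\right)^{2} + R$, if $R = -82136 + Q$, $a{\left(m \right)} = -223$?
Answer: $-21008$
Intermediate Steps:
$E = -27$ ($E = \left(-3\right) 9 = -27$)
$Q = 58824$ ($Q = -223 - -59047 = -223 + 59047 = 58824$)
$R = -23312$ ($R = -82136 + 58824 = -23312$)
$\left(75 + E\right)^{2} + R = \left(75 - 27\right)^{2} - 23312 = 48^{2} - 23312 = 2304 - 23312 = -21008$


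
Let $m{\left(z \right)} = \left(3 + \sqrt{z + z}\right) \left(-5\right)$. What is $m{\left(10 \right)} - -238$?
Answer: $223 - 10 \sqrt{5} \approx 200.64$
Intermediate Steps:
$m{\left(z \right)} = -15 - 5 \sqrt{2} \sqrt{z}$ ($m{\left(z \right)} = \left(3 + \sqrt{2 z}\right) \left(-5\right) = \left(3 + \sqrt{2} \sqrt{z}\right) \left(-5\right) = -15 - 5 \sqrt{2} \sqrt{z}$)
$m{\left(10 \right)} - -238 = \left(-15 - 5 \sqrt{2} \sqrt{10}\right) - -238 = \left(-15 - 10 \sqrt{5}\right) + 238 = 223 - 10 \sqrt{5}$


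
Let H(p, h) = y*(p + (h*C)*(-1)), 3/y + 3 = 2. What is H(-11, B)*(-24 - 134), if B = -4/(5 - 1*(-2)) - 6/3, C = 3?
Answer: -10902/7 ≈ -1557.4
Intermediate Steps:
y = -3 (y = 3/(-3 + 2) = 3/(-1) = 3*(-1) = -3)
B = -18/7 (B = -4/(5 + 2) - 6*1/3 = -4/7 - 2 = -18/7 ≈ -2.5714)
H(p, h) = -3*p + 9*h (H(p, h) = -3*(p + (h*3)*(-1)) = -3*(p + (3*h)*(-1)) = -3*(p - 3*h) = -3*p + 9*h)
H(-11, B)*(-24 - 134) = (-3*(-11) + 9*(-18/7))*(-24 - 134) = (33 - 162/7)*(-158) = (69/7)*(-158) = -10902/7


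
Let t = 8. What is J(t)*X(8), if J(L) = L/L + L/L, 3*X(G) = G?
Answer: 16/3 ≈ 5.3333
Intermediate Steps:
X(G) = G/3
J(L) = 2 (J(L) = 1 + 1 = 2)
J(t)*X(8) = 2*((1/3)*8) = 2*(8/3) = 16/3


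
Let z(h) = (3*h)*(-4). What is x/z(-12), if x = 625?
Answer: 625/144 ≈ 4.3403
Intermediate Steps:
z(h) = -12*h
x/z(-12) = 625/((-12*(-12))) = 625/144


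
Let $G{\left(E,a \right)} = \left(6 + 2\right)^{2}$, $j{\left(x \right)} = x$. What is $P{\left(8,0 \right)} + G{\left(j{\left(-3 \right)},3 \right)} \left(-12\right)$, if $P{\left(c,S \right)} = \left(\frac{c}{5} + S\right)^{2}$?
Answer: $- \frac{19136}{25} \approx -765.44$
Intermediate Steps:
$P{\left(c,S \right)} = \left(S + \frac{c}{5}\right)^{2}$ ($P{\left(c,S \right)} = \left(c \frac{1}{5} + S\right)^{2} = \left(\frac{c}{5} + S\right)^{2} = \left(S + \frac{c}{5}\right)^{2}$)
$G{\left(E,a \right)} = 64$ ($G{\left(E,a \right)} = 8^{2} = 64$)
$P{\left(8,0 \right)} + G{\left(j{\left(-3 \right)},3 \right)} \left(-12\right) = \frac{\left(8 + 5 \cdot 0\right)^{2}}{25} + 64 \left(-12\right) = \frac{\left(8 + 0\right)^{2}}{25} - 768 = \frac{8^{2}}{25} - 768 = \frac{1}{25} \cdot 64 - 768 = \frac{64}{25} - 768 = - \frac{19136}{25}$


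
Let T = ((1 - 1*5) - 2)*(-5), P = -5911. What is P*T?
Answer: -177330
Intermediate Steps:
T = 30 (T = ((1 - 5) - 2)*(-5) = (-4 - 2)*(-5) = -6*(-5) = 30)
P*T = -5911*30 = -177330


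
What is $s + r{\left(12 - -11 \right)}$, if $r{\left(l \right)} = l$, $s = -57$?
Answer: $-34$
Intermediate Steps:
$s + r{\left(12 - -11 \right)} = -57 + \left(12 - -11\right) = -57 + \left(12 + 11\right) = -57 + 23 = -34$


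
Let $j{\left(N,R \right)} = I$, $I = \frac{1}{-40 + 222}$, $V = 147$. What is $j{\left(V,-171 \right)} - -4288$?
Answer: $\frac{780417}{182} \approx 4288.0$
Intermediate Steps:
$I = \frac{1}{182} \approx 0.0054945$
$j{\left(N,R \right)} = \frac{1}{182}$
$j{\left(V,-171 \right)} - -4288 = \frac{1}{182} - -4288 = \frac{1}{182} + 4288 = \frac{780417}{182}$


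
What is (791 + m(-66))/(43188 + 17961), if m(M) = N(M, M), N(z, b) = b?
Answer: 725/61149 ≈ 0.011856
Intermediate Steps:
m(M) = M
(791 + m(-66))/(43188 + 17961) = (791 - 66)/(43188 + 17961) = 725/61149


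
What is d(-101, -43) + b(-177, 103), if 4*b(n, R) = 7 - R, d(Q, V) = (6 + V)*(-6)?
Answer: 198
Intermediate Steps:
d(Q, V) = -36 - 6*V
b(n, R) = 7/4 - R/4 (b(n, R) = (7 - R)/4 = 7/4 - R/4)
d(-101, -43) + b(-177, 103) = (-36 - 6*(-43)) + (7/4 - ¼*103) = (-36 + 258) + (7/4 - 103/4) = 222 - 24 = 198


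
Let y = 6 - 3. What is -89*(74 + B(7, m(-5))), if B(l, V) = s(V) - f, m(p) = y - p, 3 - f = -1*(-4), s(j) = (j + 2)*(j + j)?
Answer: -20915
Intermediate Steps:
s(j) = 2*j*(2 + j) (s(j) = (2 + j)*(2*j) = 2*j*(2 + j))
y = 3
f = -1 (f = 3 - (-1)*(-4) = 3 - 1*4 = 3 - 4 = -1)
m(p) = 3 - p
B(l, V) = 1 + 2*V*(2 + V) (B(l, V) = 2*V*(2 + V) - 1*(-1) = 2*V*(2 + V) + 1 = 1 + 2*V*(2 + V))
-89*(74 + B(7, m(-5))) = -89*(74 + (1 + 2*(3 - 1*(-5))*(2 + (3 - 1*(-5))))) = -89*(74 + (1 + 2*(3 + 5)*(2 + (3 + 5)))) = -89*(74 + (1 + 2*8*(2 + 8))) = -89*(74 + (1 + 2*8*10)) = -89*(74 + (1 + 160)) = -89*(74 + 161) = -89*235 = -20915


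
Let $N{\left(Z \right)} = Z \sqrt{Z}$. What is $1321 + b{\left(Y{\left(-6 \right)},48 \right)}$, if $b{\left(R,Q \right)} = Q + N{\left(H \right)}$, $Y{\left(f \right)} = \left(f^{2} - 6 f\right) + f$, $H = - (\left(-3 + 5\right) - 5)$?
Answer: $1369 + 3 \sqrt{3} \approx 1374.2$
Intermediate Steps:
$H = 3$ ($H = - (2 - 5) = \left(-1\right) \left(-3\right) = 3$)
$N{\left(Z \right)} = Z^{\frac{3}{2}}$
$Y{\left(f \right)} = f^{2} - 5 f$
$b{\left(R,Q \right)} = Q + 3 \sqrt{3}$ ($b{\left(R,Q \right)} = Q + 3^{\frac{3}{2}} = Q + 3 \sqrt{3}$)
$1321 + b{\left(Y{\left(-6 \right)},48 \right)} = 1321 + \left(48 + 3 \sqrt{3}\right) = 1369 + 3 \sqrt{3}$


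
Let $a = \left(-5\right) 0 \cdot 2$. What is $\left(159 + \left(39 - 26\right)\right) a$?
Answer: $0$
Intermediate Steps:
$a = 0$ ($a = 0 \cdot 2 = 0$)
$\left(159 + \left(39 - 26\right)\right) a = \left(159 + \left(39 - 26\right)\right) 0 = \left(159 + 13\right) 0 = 172 \cdot 0 = 0$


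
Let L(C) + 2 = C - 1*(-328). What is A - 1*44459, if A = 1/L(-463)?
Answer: -6090884/137 ≈ -44459.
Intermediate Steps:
L(C) = 326 + C (L(C) = -2 + (C - 1*(-328)) = -2 + (C + 328) = -2 + (328 + C) = 326 + C)
A = -1/137 (A = 1/(326 - 463) = 1/(-137) = -1/137 ≈ -0.0072993)
A - 1*44459 = -1/137 - 1*44459 = -1/137 - 44459 = -6090884/137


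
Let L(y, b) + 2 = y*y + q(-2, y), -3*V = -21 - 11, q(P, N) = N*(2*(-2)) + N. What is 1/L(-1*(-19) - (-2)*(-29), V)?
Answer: 1/1636 ≈ 0.00061125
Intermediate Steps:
q(P, N) = -3*N (q(P, N) = N*(-4) + N = -4*N + N = -3*N)
V = 32/3 (V = -(-21 - 11)/3 = -1/3*(-32) = 32/3 ≈ 10.667)
L(y, b) = -2 + y**2 - 3*y (L(y, b) = -2 + (y*y - 3*y) = -2 + (y**2 - 3*y) = -2 + y**2 - 3*y)
1/L(-1*(-19) - (-2)*(-29), V) = 1/(-2 + (-1*(-19) - (-2)*(-29))**2 - 3*(-1*(-19) - (-2)*(-29))) = 1/(-2 + (19 - 1*58)**2 - 3*(19 - 1*58)) = 1/(-2 + (19 - 58)**2 - 3*(19 - 58)) = 1/(-2 + (-39)**2 - 3*(-39)) = 1/(-2 + 1521 + 117) = 1/1636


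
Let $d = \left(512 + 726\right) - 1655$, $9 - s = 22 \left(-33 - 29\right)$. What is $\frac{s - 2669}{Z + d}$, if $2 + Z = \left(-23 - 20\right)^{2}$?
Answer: $- \frac{648}{715} \approx -0.90629$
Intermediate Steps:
$s = 1373$ ($s = 9 - 22 \left(-33 - 29\right) = 9 - 22 \left(-62\right) = 9 - -1364 = 9 + 1364 = 1373$)
$d = -417$ ($d = 1238 - 1655 = -417$)
$Z = 1847$ ($Z = -2 + \left(-23 - 20\right)^{2} = -2 + \left(-43\right)^{2} = -2 + 1849 = 1847$)
$\frac{s - 2669}{Z + d} = \frac{1373 - 2669}{1847 - 417} = - \frac{1296}{1430} = \left(-1296\right) \frac{1}{1430} = - \frac{648}{715}$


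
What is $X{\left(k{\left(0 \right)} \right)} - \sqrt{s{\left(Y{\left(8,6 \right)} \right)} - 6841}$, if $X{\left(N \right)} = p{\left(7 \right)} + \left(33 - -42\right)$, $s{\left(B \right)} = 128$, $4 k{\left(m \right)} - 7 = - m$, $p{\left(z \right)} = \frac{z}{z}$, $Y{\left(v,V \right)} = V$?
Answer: $76 - 7 i \sqrt{137} \approx 76.0 - 81.933 i$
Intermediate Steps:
$p{\left(z \right)} = 1$
$k{\left(m \right)} = \frac{7}{4} - \frac{m}{4}$ ($k{\left(m \right)} = \frac{7}{4} + \frac{\left(-1\right) m}{4} = \frac{7}{4} - \frac{m}{4}$)
$X{\left(N \right)} = 76$ ($X{\left(N \right)} = 1 + \left(33 - -42\right) = 1 + \left(33 + 42\right) = 1 + 75 = 76$)
$X{\left(k{\left(0 \right)} \right)} - \sqrt{s{\left(Y{\left(8,6 \right)} \right)} - 6841} = 76 - \sqrt{128 - 6841} = 76 - \sqrt{-6713} = 76 - 7 i \sqrt{137}$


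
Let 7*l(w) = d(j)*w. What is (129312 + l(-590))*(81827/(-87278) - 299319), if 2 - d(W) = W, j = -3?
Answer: -11785001037883553/305473 ≈ -3.8580e+10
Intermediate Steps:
d(W) = 2 - W
l(w) = 5*w/7 (l(w) = ((2 - 1*(-3))*w)/7 = ((2 + 3)*w)/7 = (5*w)/7 = 5*w/7)
(129312 + l(-590))*(81827/(-87278) - 299319) = (129312 + (5/7)*(-590))*(81827/(-87278) - 299319) = (129312 - 2950/7)*(81827*(-1/87278) - 299319) = 902234*(-81827/87278 - 299319)/7 = (902234/7)*(-26124045509/87278) = -11785001037883553/305473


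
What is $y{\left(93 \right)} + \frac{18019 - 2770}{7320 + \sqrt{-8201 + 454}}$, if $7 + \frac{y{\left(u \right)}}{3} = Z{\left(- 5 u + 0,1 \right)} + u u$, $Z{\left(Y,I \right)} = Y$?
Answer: $\frac{1657921209}{67579} - \frac{1173 i \sqrt{7747}}{4122319} \approx 24533.0 - 0.025045 i$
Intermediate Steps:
$y{\left(u \right)} = -21 - 15 u + 3 u^{2}$ ($y{\left(u \right)} = -21 + 3 \left(\left(- 5 u + 0\right) + u u\right) = -21 + 3 \left(- 5 u + u^{2}\right) = -21 + 3 \left(u^{2} - 5 u\right) = -21 + \left(- 15 u + 3 u^{2}\right) = -21 - 15 u + 3 u^{2}$)
$y{\left(93 \right)} + \frac{18019 - 2770}{7320 + \sqrt{-8201 + 454}} = \left(-21 - 1395 + 3 \cdot 93^{2}\right) + \frac{18019 - 2770}{7320 + \sqrt{-8201 + 454}} = \left(-21 - 1395 + 3 \cdot 8649\right) + \frac{15249}{7320 + \sqrt{-7747}} = \left(-21 - 1395 + 25947\right) + \frac{15249}{7320 + i \sqrt{7747}} = 24531 + \frac{15249}{7320 + i \sqrt{7747}}$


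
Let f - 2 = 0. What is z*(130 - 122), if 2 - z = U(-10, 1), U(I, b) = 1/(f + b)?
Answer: 40/3 ≈ 13.333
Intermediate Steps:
f = 2 (f = 2 + 0 = 2)
U(I, b) = 1/(2 + b)
z = 5/3 (z = 2 - 1/(2 + 1) = 2 - 1/3 = 2 - 1*⅓ = 2 - ⅓ = 5/3 ≈ 1.6667)
z*(130 - 122) = 5*(130 - 122)/3 = (5/3)*8 = 40/3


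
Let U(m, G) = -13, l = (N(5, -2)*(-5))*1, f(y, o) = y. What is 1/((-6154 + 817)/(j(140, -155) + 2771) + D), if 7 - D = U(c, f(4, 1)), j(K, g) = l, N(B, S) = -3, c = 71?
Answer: 2786/50383 ≈ 0.055296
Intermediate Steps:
l = 15 (l = -3*(-5)*1 = 15*1 = 15)
j(K, g) = 15
D = 20 (D = 7 - 1*(-13) = 7 + 13 = 20)
1/((-6154 + 817)/(j(140, -155) + 2771) + D) = 1/((-6154 + 817)/(15 + 2771) + 20) = 1/(-5337/2786 + 20) = 1/(50383/2786) = 2786/50383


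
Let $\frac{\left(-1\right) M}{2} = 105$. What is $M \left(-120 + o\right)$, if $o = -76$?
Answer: $41160$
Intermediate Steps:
$M = -210$ ($M = \left(-2\right) 105 = -210$)
$M \left(-120 + o\right) = - 210 \left(-120 - 76\right) = \left(-210\right) \left(-196\right) = 41160$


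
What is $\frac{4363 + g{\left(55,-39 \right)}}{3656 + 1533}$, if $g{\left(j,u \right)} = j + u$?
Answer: $\frac{4379}{5189} \approx 0.8439$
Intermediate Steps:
$\frac{4363 + g{\left(55,-39 \right)}}{3656 + 1533} = \frac{4363 + \left(55 - 39\right)}{3656 + 1533} = \frac{4363 + 16}{5189} = 4379 \cdot \frac{1}{5189} = \frac{4379}{5189}$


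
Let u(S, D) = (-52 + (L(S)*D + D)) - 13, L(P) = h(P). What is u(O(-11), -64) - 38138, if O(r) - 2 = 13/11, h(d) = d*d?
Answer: -4708707/121 ≈ -38915.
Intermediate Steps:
h(d) = d²
L(P) = P²
O(r) = 35/11 (O(r) = 2 + 13/11 = 35/11)
u(S, D) = -65 + D + D*S² (u(S, D) = (-52 + (S²*D + D)) - 13 = (-52 + (D*S² + D)) - 13 = (-52 + (D + D*S²)) - 13 = (-52 + D + D*S²) - 13 = -65 + D + D*S²)
u(O(-11), -64) - 38138 = (-65 - 64 - 64*(35/11)²) - 38138 = (-65 - 64 - 64*1225/121) - 38138 = (-65 - 64 - 78400/121) - 38138 = -94009/121 - 38138 = -4708707/121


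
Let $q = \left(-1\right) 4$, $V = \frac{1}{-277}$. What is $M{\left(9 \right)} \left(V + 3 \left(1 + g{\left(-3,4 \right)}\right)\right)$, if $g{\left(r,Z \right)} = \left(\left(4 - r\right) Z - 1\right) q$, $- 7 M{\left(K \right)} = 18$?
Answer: $\frac{1600524}{1939} \approx 825.44$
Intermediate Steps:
$V = - \frac{1}{277} \approx -0.0036101$
$M{\left(K \right)} = - \frac{18}{7}$ ($M{\left(K \right)} = \left(- \frac{1}{7}\right) 18 = - \frac{18}{7}$)
$q = -4$
$g{\left(r,Z \right)} = 4 - 4 Z \left(4 - r\right)$ ($g{\left(r,Z \right)} = \left(\left(4 - r\right) Z - 1\right) \left(-4\right) = \left(Z \left(4 - r\right) - 1\right) \left(-4\right) = \left(-1 + Z \left(4 - r\right)\right) \left(-4\right) = 4 - 4 Z \left(4 - r\right)$)
$M{\left(9 \right)} \left(V + 3 \left(1 + g{\left(-3,4 \right)}\right)\right) = - \frac{18 \left(- \frac{1}{277} + 3 \left(1 + \left(4 - 64 + 4 \cdot 4 \left(-3\right)\right)\right)\right)}{7} = - \frac{18 \left(- \frac{1}{277} + 3 \left(1 - 108\right)\right)}{7} = - \frac{18 \left(- \frac{1}{277} + 3 \left(-107\right)\right)}{7} = - \frac{18 \left(- \frac{1}{277} - 321\right)}{7} = \left(- \frac{18}{7}\right) \left(- \frac{88918}{277}\right) = \frac{1600524}{1939}$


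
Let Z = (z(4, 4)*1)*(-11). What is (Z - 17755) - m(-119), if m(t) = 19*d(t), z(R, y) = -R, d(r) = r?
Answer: -15450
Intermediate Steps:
Z = 44 (Z = (-1*4*1)*(-11) = -4*1*(-11) = -4*(-11) = 44)
m(t) = 19*t
(Z - 17755) - m(-119) = (44 - 17755) - 19*(-119) = -17711 - 1*(-2261) = -17711 + 2261 = -15450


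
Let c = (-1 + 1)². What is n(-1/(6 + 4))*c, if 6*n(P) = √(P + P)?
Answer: 0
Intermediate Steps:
c = 0 (c = 0² = 0)
n(P) = √2*√P/6 (n(P) = √(P + P)/6 = √(2*P)/6 = (√2*√P)/6 = √2*√P/6)
n(-1/(6 + 4))*c = (√2*√(-1/(6 + 4))/6)*0 = (√2*√(-1/10)/6)*0 = (√2*√(-1*⅒)/6)*0 = (√2*√(-⅒)/6)*0 = (√2*(I*√10/10)/6)*0 = (I*√5/30)*0 = 0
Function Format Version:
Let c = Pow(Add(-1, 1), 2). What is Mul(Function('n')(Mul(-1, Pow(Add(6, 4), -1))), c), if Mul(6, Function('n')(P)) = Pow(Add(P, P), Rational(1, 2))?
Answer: 0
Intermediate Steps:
c = 0 (c = Pow(0, 2) = 0)
Function('n')(P) = Mul(Rational(1, 6), Pow(2, Rational(1, 2)), Pow(P, Rational(1, 2))) (Function('n')(P) = Mul(Rational(1, 6), Pow(Add(P, P), Rational(1, 2))) = Mul(Rational(1, 6), Pow(Mul(2, P), Rational(1, 2))) = Mul(Rational(1, 6), Mul(Pow(2, Rational(1, 2)), Pow(P, Rational(1, 2)))) = Mul(Rational(1, 6), Pow(2, Rational(1, 2)), Pow(P, Rational(1, 2))))
Mul(Function('n')(Mul(-1, Pow(Add(6, 4), -1))), c) = Mul(Mul(Rational(1, 6), Pow(2, Rational(1, 2)), Pow(Mul(-1, Pow(Add(6, 4), -1)), Rational(1, 2))), 0) = Mul(Mul(Rational(1, 6), Pow(2, Rational(1, 2)), Pow(Mul(-1, Pow(10, -1)), Rational(1, 2))), 0) = Mul(Mul(Rational(1, 6), Pow(2, Rational(1, 2)), Pow(Mul(-1, Rational(1, 10)), Rational(1, 2))), 0) = Mul(Mul(Rational(1, 6), Pow(2, Rational(1, 2)), Pow(Rational(-1, 10), Rational(1, 2))), 0) = Mul(Mul(Rational(1, 6), Pow(2, Rational(1, 2)), Mul(Rational(1, 10), I, Pow(10, Rational(1, 2)))), 0) = Mul(Mul(Rational(1, 30), I, Pow(5, Rational(1, 2))), 0) = 0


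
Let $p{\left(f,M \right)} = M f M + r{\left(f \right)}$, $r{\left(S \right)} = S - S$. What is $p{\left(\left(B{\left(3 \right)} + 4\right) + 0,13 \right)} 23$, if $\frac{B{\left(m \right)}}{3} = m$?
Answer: $50531$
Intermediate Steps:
$B{\left(m \right)} = 3 m$
$r{\left(S \right)} = 0$
$p{\left(f,M \right)} = f M^{2}$ ($p{\left(f,M \right)} = M f M + 0 = f M^{2} + 0 = f M^{2}$)
$p{\left(\left(B{\left(3 \right)} + 4\right) + 0,13 \right)} 23 = \left(\left(3 \cdot 3 + 4\right) + 0\right) 13^{2} \cdot 23 = \left(\left(9 + 4\right) + 0\right) 169 \cdot 23 = \left(13 + 0\right) 169 \cdot 23 = 13 \cdot 169 \cdot 23 = 2197 \cdot 23 = 50531$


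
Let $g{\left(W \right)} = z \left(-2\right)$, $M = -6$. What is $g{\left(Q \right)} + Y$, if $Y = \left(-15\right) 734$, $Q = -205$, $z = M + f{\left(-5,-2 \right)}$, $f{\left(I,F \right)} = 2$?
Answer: $-11002$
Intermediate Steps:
$z = -4$ ($z = -6 + 2 = -4$)
$Y = -11010$
$g{\left(W \right)} = 8$ ($g{\left(W \right)} = \left(-4\right) \left(-2\right) = 8$)
$g{\left(Q \right)} + Y = 8 - 11010 = -11002$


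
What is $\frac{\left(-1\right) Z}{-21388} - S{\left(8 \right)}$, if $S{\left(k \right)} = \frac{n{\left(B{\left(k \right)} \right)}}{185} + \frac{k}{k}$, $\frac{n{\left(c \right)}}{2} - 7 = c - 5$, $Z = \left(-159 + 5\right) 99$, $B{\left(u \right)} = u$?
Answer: $- \frac{720505}{395678} \approx -1.8209$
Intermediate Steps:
$Z = -15246$ ($Z = \left(-154\right) 99 = -15246$)
$n{\left(c \right)} = 4 + 2 c$ ($n{\left(c \right)} = 14 + 2 \left(c - 5\right) = 14 + 2 \left(-5 + c\right) = 14 + \left(-10 + 2 c\right) = 4 + 2 c$)
$S{\left(k \right)} = \frac{189}{185} + \frac{2 k}{185}$ ($S{\left(k \right)} = \frac{4 + 2 k}{185} + \frac{k}{k} = \left(4 + 2 k\right) \frac{1}{185} + 1 = \left(\frac{4}{185} + \frac{2 k}{185}\right) + 1 = \frac{189}{185} + \frac{2 k}{185}$)
$\frac{\left(-1\right) Z}{-21388} - S{\left(8 \right)} = \frac{\left(-1\right) \left(-15246\right)}{-21388} - \left(\frac{189}{185} + \frac{2}{185} \cdot 8\right) = 15246 \left(- \frac{1}{21388}\right) - \left(\frac{189}{185} + \frac{16}{185}\right) = - \frac{7623}{10694} - \frac{41}{37} = - \frac{720505}{395678}$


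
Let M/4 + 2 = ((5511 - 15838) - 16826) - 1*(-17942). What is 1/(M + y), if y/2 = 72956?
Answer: 1/109060 ≈ 9.1693e-6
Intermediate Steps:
y = 145912 (y = 2*72956 = 145912)
M = -36852 (M = -8 + 4*(((5511 - 15838) - 16826) - 1*(-17942)) = -8 + 4*((-10327 - 16826) + 17942) = -8 + 4*(-27153 + 17942) = -8 + 4*(-9211) = -8 - 36844 = -36852)
1/(M + y) = 1/(-36852 + 145912) = 1/109060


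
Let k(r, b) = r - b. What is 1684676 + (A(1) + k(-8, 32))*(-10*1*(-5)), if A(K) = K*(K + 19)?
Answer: 1683676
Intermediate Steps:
A(K) = K*(19 + K)
1684676 + (A(1) + k(-8, 32))*(-10*1*(-5)) = 1684676 + (1*(19 + 1) + (-8 - 1*32))*(-10*1*(-5)) = 1684676 + (1*20 + (-8 - 32))*(-10*(-5)) = 1684676 + (20 - 40)*50 = 1684676 - 20*50 = 1684676 - 1000 = 1683676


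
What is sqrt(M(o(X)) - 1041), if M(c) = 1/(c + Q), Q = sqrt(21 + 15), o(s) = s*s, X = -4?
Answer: I*sqrt(503822)/22 ≈ 32.264*I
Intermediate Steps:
o(s) = s**2
Q = 6 (Q = sqrt(36) = 6)
M(c) = 1/(6 + c) (M(c) = 1/(c + 6) = 1/(6 + c))
sqrt(M(o(X)) - 1041) = sqrt(1/(6 + (-4)**2) - 1041) = sqrt(1/(6 + 16) - 1041) = sqrt(1/22 - 1041) = sqrt(-22901/22) = I*sqrt(503822)/22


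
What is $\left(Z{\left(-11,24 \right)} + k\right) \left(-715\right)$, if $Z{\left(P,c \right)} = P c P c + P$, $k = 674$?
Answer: $-50306685$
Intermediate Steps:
$Z{\left(P,c \right)} = P + P^{2} c^{2}$ ($Z{\left(P,c \right)} = c P^{2} c + P = P^{2} c^{2} + P = P + P^{2} c^{2}$)
$\left(Z{\left(-11,24 \right)} + k\right) \left(-715\right) = \left(- 11 \left(1 - 11 \cdot 24^{2}\right) + 674\right) \left(-715\right) = \left(- 11 \left(1 - 6336\right) + 674\right) \left(-715\right) = \left(\left(-11\right) \left(-6335\right) + 674\right) \left(-715\right) = \left(69685 + 674\right) \left(-715\right) = 70359 \left(-715\right) = -50306685$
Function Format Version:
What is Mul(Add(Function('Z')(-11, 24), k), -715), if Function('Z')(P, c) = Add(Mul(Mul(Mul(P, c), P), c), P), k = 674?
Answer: -50306685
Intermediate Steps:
Function('Z')(P, c) = Add(P, Mul(Pow(P, 2), Pow(c, 2))) (Function('Z')(P, c) = Add(Mul(Mul(c, Pow(P, 2)), c), P) = Add(Mul(Pow(P, 2), Pow(c, 2)), P) = Add(P, Mul(Pow(P, 2), Pow(c, 2))))
Mul(Add(Function('Z')(-11, 24), k), -715) = Mul(Add(Mul(-11, Add(1, Mul(-11, Pow(24, 2)))), 674), -715) = Mul(Add(Mul(-11, Add(1, Mul(-11, 576))), 674), -715) = Mul(Add(Mul(-11, Add(1, -6336)), 674), -715) = Mul(Add(Mul(-11, -6335), 674), -715) = Mul(Add(69685, 674), -715) = Mul(70359, -715) = -50306685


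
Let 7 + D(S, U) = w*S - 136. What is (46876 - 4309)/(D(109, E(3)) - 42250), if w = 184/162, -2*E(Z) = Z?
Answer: -492561/489115 ≈ -1.0070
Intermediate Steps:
E(Z) = -Z/2
w = 92/81 (w = 184*(1/162) = 92/81 ≈ 1.1358)
D(S, U) = -143 + 92*S/81 (D(S, U) = -7 + (92*S/81 - 136) = -7 + (-136 + 92*S/81) = -143 + 92*S/81)
(46876 - 4309)/(D(109, E(3)) - 42250) = (46876 - 4309)/((-143 + (92/81)*109) - 42250) = 42567/((-143 + 10028/81) - 42250) = 42567/(-1555/81 - 42250) = 42567/(-3423805/81) = 42567*(-81/3423805) = -492561/489115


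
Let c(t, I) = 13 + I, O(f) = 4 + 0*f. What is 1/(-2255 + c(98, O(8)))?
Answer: -1/2238 ≈ -0.00044683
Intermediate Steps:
O(f) = 4 (O(f) = 4 + 0 = 4)
1/(-2255 + c(98, O(8))) = 1/(-2255 + (13 + 4)) = 1/(-2255 + 17) = 1/(-2238) = -1/2238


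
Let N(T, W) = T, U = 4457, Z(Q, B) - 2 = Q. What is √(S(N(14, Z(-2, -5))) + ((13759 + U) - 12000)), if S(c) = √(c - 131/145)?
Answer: √(130691400 + 435*√30595)/145 ≈ 78.865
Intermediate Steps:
Z(Q, B) = 2 + Q
S(c) = √(-131/145 + c) (S(c) = √(c - 131*1/145) = √(c - 131/145) = √(-131/145 + c))
√(S(N(14, Z(-2, -5))) + ((13759 + U) - 12000)) = √(√(-18995 + 21025*14)/145 + ((13759 + 4457) - 12000)) = √(√(-18995 + 294350)/145 + (18216 - 12000)) = √(√275355/145 + 6216) = √((3*√30595)/145 + 6216) = √(3*√30595/145 + 6216) = √(6216 + 3*√30595/145)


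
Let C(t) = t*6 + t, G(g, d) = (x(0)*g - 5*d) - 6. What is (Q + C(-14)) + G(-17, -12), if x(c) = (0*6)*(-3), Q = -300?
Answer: -344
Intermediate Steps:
x(c) = 0 (x(c) = 0*(-3) = 0)
G(g, d) = -6 - 5*d (G(g, d) = (0*g - 5*d) - 6 = (0 - 5*d) - 6 = -5*d - 6 = -6 - 5*d)
C(t) = 7*t (C(t) = 6*t + t = 7*t)
(Q + C(-14)) + G(-17, -12) = (-300 + 7*(-14)) + (-6 - 5*(-12)) = (-300 - 98) + (-6 + 60) = -398 + 54 = -344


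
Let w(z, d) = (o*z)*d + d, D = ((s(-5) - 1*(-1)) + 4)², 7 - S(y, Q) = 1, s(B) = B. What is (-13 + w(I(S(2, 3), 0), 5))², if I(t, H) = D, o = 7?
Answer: 64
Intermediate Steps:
S(y, Q) = 6 (S(y, Q) = 7 - 1*1 = 7 - 1 = 6)
D = 0 (D = ((-5 - 1*(-1)) + 4)² = ((-5 + 1) + 4)² = (-4 + 4)² = 0² = 0)
I(t, H) = 0
w(z, d) = d + 7*d*z (w(z, d) = (7*z)*d + d = 7*d*z + d = d + 7*d*z)
(-13 + w(I(S(2, 3), 0), 5))² = (-13 + 5*(1 + 7*0))² = (-13 + 5*(1 + 0))² = (-13 + 5*1)² = (-13 + 5)² = (-8)² = 64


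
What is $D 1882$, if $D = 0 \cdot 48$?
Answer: $0$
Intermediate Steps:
$D = 0$
$D 1882 = 0 \cdot 1882 = 0$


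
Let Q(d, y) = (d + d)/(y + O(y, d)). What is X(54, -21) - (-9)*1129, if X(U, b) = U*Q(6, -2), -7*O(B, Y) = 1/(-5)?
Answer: 226143/23 ≈ 9832.3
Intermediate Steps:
O(B, Y) = 1/35 (O(B, Y) = -⅐/(-5) = -⅐*(-⅕) = 1/35)
Q(d, y) = 2*d/(1/35 + y) (Q(d, y) = (d + d)/(y + 1/35) = (2*d)/(1/35 + y) = 2*d/(1/35 + y))
X(U, b) = -140*U/23 (X(U, b) = U*(70*6/(1 + 35*(-2))) = U*(70*6/(1 - 70)) = U*(70*6/(-69)) = U*(70*6*(-1/69)) = U*(-140/23) = -140*U/23)
X(54, -21) - (-9)*1129 = -140/23*54 - (-9)*1129 = -7560/23 - 1*(-10161) = -7560/23 + 10161 = 226143/23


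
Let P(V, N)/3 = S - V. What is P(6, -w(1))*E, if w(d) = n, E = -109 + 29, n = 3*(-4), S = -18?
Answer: 5760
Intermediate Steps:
n = -12
E = -80
w(d) = -12
P(V, N) = -54 - 3*V (P(V, N) = 3*(-18 - V) = -54 - 3*V)
P(6, -w(1))*E = (-54 - 3*6)*(-80) = (-54 - 18)*(-80) = -72*(-80) = 5760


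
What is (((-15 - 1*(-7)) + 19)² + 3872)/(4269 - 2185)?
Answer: 3993/2084 ≈ 1.9160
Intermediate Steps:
(((-15 - 1*(-7)) + 19)² + 3872)/(4269 - 2185) = (((-15 + 7) + 19)² + 3872)/2084 = ((-8 + 19)² + 3872)*(1/2084) = (11² + 3872)*(1/2084) = (121 + 3872)*(1/2084) = 3993*(1/2084) = 3993/2084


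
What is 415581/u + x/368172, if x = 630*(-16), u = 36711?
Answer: 22433163/1986473 ≈ 11.293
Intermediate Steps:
x = -10080
415581/u + x/368172 = 415581/36711 - 10080/368172 = 415581*(1/36711) - 10080*1/368172 = 138527/12237 - 40/1461 = 22433163/1986473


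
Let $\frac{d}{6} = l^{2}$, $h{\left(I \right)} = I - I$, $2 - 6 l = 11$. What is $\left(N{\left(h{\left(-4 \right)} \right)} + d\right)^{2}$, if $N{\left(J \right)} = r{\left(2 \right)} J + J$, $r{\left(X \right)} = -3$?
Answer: $\frac{729}{4} \approx 182.25$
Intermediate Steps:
$l = - \frac{3}{2}$ ($l = \frac{1}{3} - \frac{11}{6} = - \frac{3}{2} \approx -1.5$)
$h{\left(I \right)} = 0$
$d = \frac{27}{2}$ ($d = 6 \left(- \frac{3}{2}\right)^{2} = 6 \cdot \frac{9}{4} = \frac{27}{2} \approx 13.5$)
$N{\left(J \right)} = - 2 J$ ($N{\left(J \right)} = - 3 J + J = - 2 J$)
$\left(N{\left(h{\left(-4 \right)} \right)} + d\right)^{2} = \left(\left(-2\right) 0 + \frac{27}{2}\right)^{2} = \left(0 + \frac{27}{2}\right)^{2} = \left(\frac{27}{2}\right)^{2} = \frac{729}{4}$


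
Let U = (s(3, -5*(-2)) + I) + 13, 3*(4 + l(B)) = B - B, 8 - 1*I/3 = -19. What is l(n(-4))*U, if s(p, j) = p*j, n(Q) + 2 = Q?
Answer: -496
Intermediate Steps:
n(Q) = -2 + Q
I = 81 (I = 24 - 3*(-19) = 24 + 57 = 81)
s(p, j) = j*p
l(B) = -4 (l(B) = -4 + (B - B)/3 = -4 + (1/3)*0 = -4 + 0 = -4)
U = 124 (U = (-5*(-2)*3 + 81) + 13 = (10*3 + 81) + 13 = (30 + 81) + 13 = 111 + 13 = 124)
l(n(-4))*U = -4*124 = -496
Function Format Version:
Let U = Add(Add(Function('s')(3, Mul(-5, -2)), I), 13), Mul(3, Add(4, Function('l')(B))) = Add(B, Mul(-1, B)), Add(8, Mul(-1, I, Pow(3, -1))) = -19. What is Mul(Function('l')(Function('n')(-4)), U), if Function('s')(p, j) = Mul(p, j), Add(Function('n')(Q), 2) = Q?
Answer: -496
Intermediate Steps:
Function('n')(Q) = Add(-2, Q)
I = 81 (I = Add(24, Mul(-3, -19)) = Add(24, 57) = 81)
Function('s')(p, j) = Mul(j, p)
Function('l')(B) = -4 (Function('l')(B) = Add(-4, Mul(Rational(1, 3), Add(B, Mul(-1, B)))) = Add(-4, Mul(Rational(1, 3), 0)) = Add(-4, 0) = -4)
U = 124 (U = Add(Add(Mul(Mul(-5, -2), 3), 81), 13) = Add(Add(Mul(10, 3), 81), 13) = Add(Add(30, 81), 13) = Add(111, 13) = 124)
Mul(Function('l')(Function('n')(-4)), U) = Mul(-4, 124) = -496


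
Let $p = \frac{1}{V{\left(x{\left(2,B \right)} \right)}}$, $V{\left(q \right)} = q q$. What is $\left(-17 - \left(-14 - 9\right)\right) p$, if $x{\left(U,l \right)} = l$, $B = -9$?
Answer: $\frac{2}{27} \approx 0.074074$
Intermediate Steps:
$V{\left(q \right)} = q^{2}$
$p = \frac{1}{81}$ ($p = \frac{1}{\left(-9\right)^{2}} = \frac{1}{81} \approx 0.012346$)
$\left(-17 - \left(-14 - 9\right)\right) p = \left(-17 - \left(-14 - 9\right)\right) \frac{1}{81} = \left(-17 - -23\right) \frac{1}{81} = \left(-17 + 23\right) \frac{1}{81} = 6 \cdot \frac{1}{81} = \frac{2}{27}$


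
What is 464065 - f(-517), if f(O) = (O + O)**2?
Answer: -605091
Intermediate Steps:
f(O) = 4*O**2 (f(O) = (2*O)**2 = 4*O**2)
464065 - f(-517) = 464065 - 4*(-517)**2 = 464065 - 4*267289 = 464065 - 1*1069156 = 464065 - 1069156 = -605091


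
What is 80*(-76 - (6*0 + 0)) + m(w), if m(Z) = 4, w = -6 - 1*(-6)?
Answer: -6076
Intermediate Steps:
w = 0 (w = -6 + 6 = 0)
80*(-76 - (6*0 + 0)) + m(w) = 80*(-76 - (6*0 + 0)) + 4 = 80*(-76 - (0 + 0)) + 4 = 80*(-76 - 1*0) + 4 = 80*(-76 + 0) + 4 = 80*(-76) + 4 = -6080 + 4 = -6076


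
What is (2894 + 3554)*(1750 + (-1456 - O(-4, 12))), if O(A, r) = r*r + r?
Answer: 889824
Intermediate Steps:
O(A, r) = r + r² (O(A, r) = r² + r = r + r²)
(2894 + 3554)*(1750 + (-1456 - O(-4, 12))) = (2894 + 3554)*(1750 + (-1456 - 12*(1 + 12))) = 6448*(1750 + (-1456 - 12*13)) = 6448*(1750 + (-1456 - 1*156)) = 6448*(1750 + (-1456 - 156)) = 6448*(1750 - 1612) = 6448*138 = 889824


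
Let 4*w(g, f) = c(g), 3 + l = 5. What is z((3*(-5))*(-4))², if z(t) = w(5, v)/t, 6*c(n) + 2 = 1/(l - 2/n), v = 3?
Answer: 121/132710400 ≈ 9.1176e-7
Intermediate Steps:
l = 2 (l = -3 + 5 = 2)
c(n) = -⅓ + 1/(6*(2 - 2/n))
w(g, f) = (4 - 3*g)/(48*(-1 + g)) (w(g, f) = ((4 - 3*g)/(12*(-1 + g)))/4 = (4 - 3*g)/(48*(-1 + g)))
z(t) = -11/(192*t) (z(t) = ((4 - 3*5)/(48*(-1 + 5)))/t = ((1/48)*(4 - 15)/4)/t = ((1/48)*(¼)*(-11))/t = -11/(192*t))
z((3*(-5))*(-4))² = (-11/(192*((3*(-5))*(-4))))² = (-11/(192*((-15*(-4)))))² = (-11/192/60)² = (-11/192*1/60)² = (-11/11520)² = 121/132710400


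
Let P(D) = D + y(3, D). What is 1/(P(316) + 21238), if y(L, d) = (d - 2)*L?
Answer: 1/22496 ≈ 4.4452e-5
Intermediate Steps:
y(L, d) = L*(-2 + d) (y(L, d) = (-2 + d)*L = L*(-2 + d))
P(D) = -6 + 4*D (P(D) = D + 3*(-2 + D) = D + (-6 + 3*D) = -6 + 4*D)
1/(P(316) + 21238) = 1/((-6 + 4*316) + 21238) = 1/((-6 + 1264) + 21238) = 1/(1258 + 21238) = 1/22496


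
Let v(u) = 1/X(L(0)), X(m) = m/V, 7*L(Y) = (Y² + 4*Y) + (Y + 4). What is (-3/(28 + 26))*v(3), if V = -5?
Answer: 35/72 ≈ 0.48611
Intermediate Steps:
L(Y) = 4/7 + Y²/7 + 5*Y/7 (L(Y) = ((Y² + 4*Y) + (Y + 4))/7 = ((Y² + 4*Y) + (4 + Y))/7 = (4 + Y² + 5*Y)/7 = 4/7 + Y²/7 + 5*Y/7)
X(m) = -m/5 (X(m) = m/(-5) = m*(-⅕) = -m/5)
v(u) = -35/4 (v(u) = 1/(-(4/7 + (⅐)*0² + (5/7)*0)/5) = 1/(-(4/7 + (⅐)*0 + 0)/5) = 1/(-(4/7 + 0 + 0)/5) = 1/(-⅕*4/7) = 1/(-4/35) = -35/4)
(-3/(28 + 26))*v(3) = (-3/(28 + 26))*(-35/4) = (-3/54)*(-35/4) = ((1/54)*(-3))*(-35/4) = -1/18*(-35/4) = 35/72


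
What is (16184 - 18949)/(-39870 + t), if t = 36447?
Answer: 395/489 ≈ 0.80777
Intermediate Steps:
(16184 - 18949)/(-39870 + t) = (16184 - 18949)/(-39870 + 36447) = -2765/(-3423) = -2765*(-1/3423) = 395/489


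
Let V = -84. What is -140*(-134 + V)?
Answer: 30520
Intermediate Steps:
-140*(-134 + V) = -140*(-134 - 84) = -140*(-218) = 30520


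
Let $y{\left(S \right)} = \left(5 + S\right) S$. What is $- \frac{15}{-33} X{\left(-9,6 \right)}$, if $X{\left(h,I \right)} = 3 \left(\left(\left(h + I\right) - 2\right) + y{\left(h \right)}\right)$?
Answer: $\frac{465}{11} \approx 42.273$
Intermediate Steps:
$y{\left(S \right)} = S \left(5 + S\right)$
$X{\left(h,I \right)} = -6 + 3 I + 3 h + 3 h \left(5 + h\right)$ ($X{\left(h,I \right)} = 3 \left(\left(\left(h + I\right) - 2\right) + h \left(5 + h\right)\right) = 3 \left(\left(\left(I + h\right) - 2\right) + h \left(5 + h\right)\right) = 3 \left(\left(-2 + I + h\right) + h \left(5 + h\right)\right) = 3 \left(-2 + I + h + h \left(5 + h\right)\right) = -6 + 3 I + 3 h + 3 h \left(5 + h\right)$)
$- \frac{15}{-33} X{\left(-9,6 \right)} = - \frac{15}{-33} \left(-6 + 3 \cdot 6 + 3 \left(-9\right) + 3 \left(-9\right) \left(5 - 9\right)\right) = \left(-15\right) \left(- \frac{1}{33}\right) \left(-6 + 18 - 27 + 3 \left(-9\right) \left(-4\right)\right) = \frac{5 \left(-6 + 18 - 27 + 108\right)}{11} = \frac{5}{11} \cdot 93 = \frac{465}{11}$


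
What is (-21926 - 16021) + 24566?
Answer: -13381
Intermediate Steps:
(-21926 - 16021) + 24566 = -37947 + 24566 = -13381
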